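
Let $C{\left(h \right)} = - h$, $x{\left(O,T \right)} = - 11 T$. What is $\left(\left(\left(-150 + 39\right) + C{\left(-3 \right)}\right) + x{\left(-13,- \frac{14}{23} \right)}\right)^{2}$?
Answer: $\frac{5428900}{529} \approx 10263.0$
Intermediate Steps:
$\left(\left(\left(-150 + 39\right) + C{\left(-3 \right)}\right) + x{\left(-13,- \frac{14}{23} \right)}\right)^{2} = \left(\left(\left(-150 + 39\right) - -3\right) - 11 \left(- \frac{14}{23}\right)\right)^{2} = \left(\left(-111 + 3\right) - 11 \left(\left(-14\right) \frac{1}{23}\right)\right)^{2} = \left(-108 - - \frac{154}{23}\right)^{2} = \left(-108 + \frac{154}{23}\right)^{2} = \left(- \frac{2330}{23}\right)^{2} = \frac{5428900}{529}$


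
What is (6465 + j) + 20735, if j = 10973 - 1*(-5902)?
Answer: 44075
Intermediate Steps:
j = 16875 (j = 10973 + 5902 = 16875)
(6465 + j) + 20735 = (6465 + 16875) + 20735 = 23340 + 20735 = 44075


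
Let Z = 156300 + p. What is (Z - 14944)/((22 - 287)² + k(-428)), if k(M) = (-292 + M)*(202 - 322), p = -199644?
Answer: -58288/156625 ≈ -0.37215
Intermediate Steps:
k(M) = 35040 - 120*M (k(M) = (-292 + M)*(-120) = 35040 - 120*M)
Z = -43344 (Z = 156300 - 199644 = -43344)
(Z - 14944)/((22 - 287)² + k(-428)) = (-43344 - 14944)/((22 - 287)² + (35040 - 120*(-428))) = -58288/((-265)² + (35040 + 51360)) = -58288/(70225 + 86400) = -58288/156625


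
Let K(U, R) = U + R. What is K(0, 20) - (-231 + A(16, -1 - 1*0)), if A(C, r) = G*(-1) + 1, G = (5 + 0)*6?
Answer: 280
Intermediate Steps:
G = 30 (G = 5*6 = 30)
K(U, R) = R + U
A(C, r) = -29 (A(C, r) = 30*(-1) + 1 = -30 + 1 = -29)
K(0, 20) - (-231 + A(16, -1 - 1*0)) = (20 + 0) - (-231 - 29) = 20 - 1*(-260) = 20 + 260 = 280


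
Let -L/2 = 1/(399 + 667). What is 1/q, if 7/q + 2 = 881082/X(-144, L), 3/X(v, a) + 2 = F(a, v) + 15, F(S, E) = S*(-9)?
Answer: 291092558/533 ≈ 5.4614e+5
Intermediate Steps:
F(S, E) = -9*S
L = -1/533 (L = -2/(399 + 667) = -2/1066 = -2*1/1066 = -1/533 ≈ -0.0018762)
X(v, a) = 3/(13 - 9*a) (X(v, a) = 3/(-2 + (-9*a + 15)) = 3/(-2 + (15 - 9*a)) = 3/(13 - 9*a))
q = 533/291092558 (q = 7/(-2 + 881082/((-3/(-13 + 9*(-1/533))))) = 7/(-2 + 881082/((-3/(-13 - 9/533)))) = 7/(-2 + 881082/((-3/(-6938/533)))) = 7/(-2 + 881082/((-3*(-533/6938)))) = 7/(-2 + 881082/(1599/6938)) = 7/(-2 + 881082*(6938/1599)) = 7/(-2 + 2037648972/533) = 7/(2037647906/533) = 7*(533/2037647906) = 533/291092558 ≈ 1.8310e-6)
1/q = 1/(533/291092558) = 291092558/533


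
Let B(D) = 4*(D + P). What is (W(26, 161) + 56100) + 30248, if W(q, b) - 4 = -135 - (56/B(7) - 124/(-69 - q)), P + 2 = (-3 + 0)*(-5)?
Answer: 16380849/190 ≈ 86215.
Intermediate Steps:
P = 13 (P = -2 + (-3 + 0)*(-5) = -2 - 3*(-5) = -2 + 15 = 13)
B(D) = 52 + 4*D (B(D) = 4*(D + 13) = 4*(13 + D) = 52 + 4*D)
W(q, b) = -1317/10 + 124/(-69 - q) (W(q, b) = 4 + (-135 - (56/(52 + 4*7) - 124/(-69 - q))) = 4 + (-135 - (56/(52 + 28) - 124/(-69 - q))) = 4 + (-135 - (56/80 - 124/(-69 - q))) = 4 + (-135 - (56*(1/80) - 124/(-69 - q))) = 4 + (-135 - (7/10 - 124/(-69 - q))) = 4 + (-135 + (-7/10 + 124/(-69 - q))) = 4 + (-1357/10 + 124/(-69 - q)) = -1317/10 + 124/(-69 - q))
(W(26, 161) + 56100) + 30248 = ((-92113 - 1317*26)/(10*(69 + 26)) + 56100) + 30248 = ((1/10)*(-92113 - 34242)/95 + 56100) + 30248 = ((1/10)*(1/95)*(-126355) + 56100) + 30248 = (-25271/190 + 56100) + 30248 = 10633729/190 + 30248 = 16380849/190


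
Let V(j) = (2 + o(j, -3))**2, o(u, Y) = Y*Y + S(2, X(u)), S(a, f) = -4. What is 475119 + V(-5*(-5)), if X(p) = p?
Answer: 475168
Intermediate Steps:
o(u, Y) = -4 + Y**2 (o(u, Y) = Y*Y - 4 = Y**2 - 4 = -4 + Y**2)
V(j) = 49 (V(j) = (2 + (-4 + (-3)**2))**2 = (2 + (-4 + 9))**2 = (2 + 5)**2 = 7**2 = 49)
475119 + V(-5*(-5)) = 475119 + 49 = 475168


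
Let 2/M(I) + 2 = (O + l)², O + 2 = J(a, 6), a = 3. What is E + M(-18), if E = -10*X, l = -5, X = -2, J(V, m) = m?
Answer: 18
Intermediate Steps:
O = 4 (O = -2 + 6 = 4)
M(I) = -2 (M(I) = 2/(-2 + (4 - 5)²) = 2/(-2 + (-1)²) = 2/(-2 + 1) = 2/(-1) = 2*(-1) = -2)
E = 20 (E = -10*(-2) = 20)
E + M(-18) = 20 - 2 = 18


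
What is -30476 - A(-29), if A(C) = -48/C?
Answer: -883852/29 ≈ -30478.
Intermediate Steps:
-30476 - A(-29) = -30476 - (-48)/(-29) = -30476 - (-48)*(-1)/29 = -30476 - 1*48/29 = -30476 - 48/29 = -883852/29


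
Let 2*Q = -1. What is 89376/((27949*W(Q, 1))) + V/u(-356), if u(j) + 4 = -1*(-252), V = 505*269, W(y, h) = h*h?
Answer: 200994587/364808 ≈ 550.96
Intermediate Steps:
Q = -1/2 (Q = (1/2)*(-1) = -1/2 ≈ -0.50000)
W(y, h) = h**2
V = 135845
u(j) = 248 (u(j) = -4 - 1*(-252) = -4 + 252 = 248)
89376/((27949*W(Q, 1))) + V/u(-356) = 89376/((27949*1**2)) + 135845/248 = 89376/((27949*1)) + 135845*(1/248) = 89376/27949 + 135845/248 = 89376*(1/27949) + 135845/248 = 4704/1471 + 135845/248 = 200994587/364808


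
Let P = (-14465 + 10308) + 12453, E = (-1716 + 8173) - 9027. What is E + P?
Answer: 5726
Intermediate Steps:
E = -2570 (E = 6457 - 9027 = -2570)
P = 8296 (P = -4157 + 12453 = 8296)
E + P = -2570 + 8296 = 5726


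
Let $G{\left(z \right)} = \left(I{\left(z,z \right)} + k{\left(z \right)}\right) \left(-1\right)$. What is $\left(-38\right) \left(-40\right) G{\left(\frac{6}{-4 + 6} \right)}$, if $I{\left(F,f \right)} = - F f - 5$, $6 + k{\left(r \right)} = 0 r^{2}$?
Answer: $30400$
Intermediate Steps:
$k{\left(r \right)} = -6$ ($k{\left(r \right)} = -6 + 0 r^{2} = -6 + 0 = -6$)
$I{\left(F,f \right)} = -5 - F f$ ($I{\left(F,f \right)} = - F f - 5 = -5 - F f$)
$G{\left(z \right)} = 11 + z^{2}$ ($G{\left(z \right)} = \left(\left(-5 - z z\right) - 6\right) \left(-1\right) = \left(\left(-5 - z^{2}\right) - 6\right) \left(-1\right) = \left(-11 - z^{2}\right) \left(-1\right) = 11 + z^{2}$)
$\left(-38\right) \left(-40\right) G{\left(\frac{6}{-4 + 6} \right)} = \left(-38\right) \left(-40\right) \left(11 + \left(\frac{6}{-4 + 6}\right)^{2}\right) = 1520 \left(11 + \left(\frac{6}{2}\right)^{2}\right) = 1520 \left(11 + \left(6 \cdot \frac{1}{2}\right)^{2}\right) = 1520 \left(11 + 3^{2}\right) = 1520 \left(11 + 9\right) = 1520 \cdot 20 = 30400$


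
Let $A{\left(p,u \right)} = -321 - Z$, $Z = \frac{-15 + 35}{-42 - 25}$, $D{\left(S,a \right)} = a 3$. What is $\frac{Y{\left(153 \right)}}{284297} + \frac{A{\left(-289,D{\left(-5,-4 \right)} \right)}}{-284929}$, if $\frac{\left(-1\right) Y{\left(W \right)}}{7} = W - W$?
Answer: $\frac{21487}{19090243} \approx 0.0011255$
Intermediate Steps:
$D{\left(S,a \right)} = 3 a$
$Z = - \frac{20}{67}$ ($Z = \frac{20}{-67} = 20 \left(- \frac{1}{67}\right) = - \frac{20}{67} \approx -0.29851$)
$Y{\left(W \right)} = 0$ ($Y{\left(W \right)} = - 7 \left(W - W\right) = \left(-7\right) 0 = 0$)
$A{\left(p,u \right)} = - \frac{21487}{67}$ ($A{\left(p,u \right)} = -321 - - \frac{20}{67} = -321 + \frac{20}{67} = - \frac{21487}{67}$)
$\frac{Y{\left(153 \right)}}{284297} + \frac{A{\left(-289,D{\left(-5,-4 \right)} \right)}}{-284929} = \frac{0}{284297} - \frac{21487}{67 \left(-284929\right)} = 0 \cdot \frac{1}{284297} - - \frac{21487}{19090243} = 0 + \frac{21487}{19090243} = \frac{21487}{19090243}$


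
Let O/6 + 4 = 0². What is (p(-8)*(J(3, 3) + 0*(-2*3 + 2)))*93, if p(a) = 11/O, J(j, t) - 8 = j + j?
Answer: -2387/4 ≈ -596.75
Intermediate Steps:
O = -24 (O = -24 + 6*0² = -24 + 6*0 = -24 + 0 = -24)
J(j, t) = 8 + 2*j (J(j, t) = 8 + (j + j) = 8 + 2*j)
p(a) = -11/24 (p(a) = 11/(-24) = 11*(-1/24) = -11/24)
(p(-8)*(J(3, 3) + 0*(-2*3 + 2)))*93 = -11*((8 + 2*3) + 0*(-2*3 + 2))/24*93 = -11*((8 + 6) + 0*(-6 + 2))/24*93 = -11*(14 + 0*(-4))/24*93 = -11*(14 + 0)/24*93 = -11/24*14*93 = -77/12*93 = -2387/4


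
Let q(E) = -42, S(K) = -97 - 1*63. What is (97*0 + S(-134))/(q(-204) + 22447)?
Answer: -32/4481 ≈ -0.0071413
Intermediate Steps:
S(K) = -160 (S(K) = -97 - 63 = -160)
(97*0 + S(-134))/(q(-204) + 22447) = (97*0 - 160)/(-42 + 22447) = (0 - 160)/22405 = -160*1/22405 = -32/4481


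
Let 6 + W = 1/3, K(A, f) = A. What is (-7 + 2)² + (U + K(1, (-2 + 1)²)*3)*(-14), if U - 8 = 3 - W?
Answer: -751/3 ≈ -250.33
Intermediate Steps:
W = -17/3 (W = -6 + 1/3 = -6 + ⅓ = -17/3 ≈ -5.6667)
U = 50/3 (U = 8 + (3 - 1*(-17/3)) = 8 + (3 + 17/3) = 8 + 26/3 = 50/3 ≈ 16.667)
(-7 + 2)² + (U + K(1, (-2 + 1)²)*3)*(-14) = (-7 + 2)² + (50/3 + 1*3)*(-14) = (-5)² + (50/3 + 3)*(-14) = 25 + (59/3)*(-14) = 25 - 826/3 = -751/3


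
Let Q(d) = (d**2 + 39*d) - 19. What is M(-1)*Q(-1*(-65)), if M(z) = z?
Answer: -6741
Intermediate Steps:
Q(d) = -19 + d**2 + 39*d
M(-1)*Q(-1*(-65)) = -(-19 + (-1*(-65))**2 + 39*(-1*(-65))) = -(-19 + 65**2 + 39*65) = -(-19 + 4225 + 2535) = -1*6741 = -6741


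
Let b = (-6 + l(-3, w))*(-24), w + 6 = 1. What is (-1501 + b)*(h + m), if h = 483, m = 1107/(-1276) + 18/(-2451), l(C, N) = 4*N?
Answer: -440790338997/1042492 ≈ -4.2282e+5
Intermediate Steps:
w = -5 (w = -6 + 1 = -5)
m = -912075/1042492 (m = 1107*(-1/1276) + 18*(-1/2451) = -1107/1276 - 6/817 = -912075/1042492 ≈ -0.87490)
b = 624 (b = (-6 + 4*(-5))*(-24) = (-6 - 20)*(-24) = -26*(-24) = 624)
(-1501 + b)*(h + m) = (-1501 + 624)*(483 - 912075/1042492) = -877*502611561/1042492 = -440790338997/1042492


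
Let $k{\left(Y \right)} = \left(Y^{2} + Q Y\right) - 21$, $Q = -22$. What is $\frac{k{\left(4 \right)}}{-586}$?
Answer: $\frac{93}{586} \approx 0.1587$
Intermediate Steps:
$k{\left(Y \right)} = -21 + Y^{2} - 22 Y$ ($k{\left(Y \right)} = \left(Y^{2} - 22 Y\right) - 21 = -21 + Y^{2} - 22 Y$)
$\frac{k{\left(4 \right)}}{-586} = \frac{-21 + 4^{2} - 88}{-586} = \left(-21 + 16 - 88\right) \left(- \frac{1}{586}\right) = \left(-93\right) \left(- \frac{1}{586}\right) = \frac{93}{586}$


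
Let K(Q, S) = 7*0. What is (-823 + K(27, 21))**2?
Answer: 677329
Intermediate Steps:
K(Q, S) = 0
(-823 + K(27, 21))**2 = (-823 + 0)**2 = (-823)**2 = 677329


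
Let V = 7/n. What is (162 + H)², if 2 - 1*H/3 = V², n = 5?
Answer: 16426809/625 ≈ 26283.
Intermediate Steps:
V = 7/5 ≈ 1.4000
H = 3/25 (H = 6 - 3*(7/5)² = 6 - 3*49/25 = 6 - 147/25 = 3/25 ≈ 0.12000)
(162 + H)² = (162 + 3/25)² = (4053/25)² = 16426809/625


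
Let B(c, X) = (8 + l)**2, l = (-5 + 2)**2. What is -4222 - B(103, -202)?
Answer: -4511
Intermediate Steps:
l = 9 (l = (-3)**2 = 9)
B(c, X) = 289 (B(c, X) = (8 + 9)**2 = 17**2 = 289)
-4222 - B(103, -202) = -4222 - 1*289 = -4222 - 289 = -4511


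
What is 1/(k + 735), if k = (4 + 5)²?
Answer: 1/816 ≈ 0.0012255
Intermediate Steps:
k = 81 (k = 9² = 81)
1/(k + 735) = 1/(81 + 735) = 1/816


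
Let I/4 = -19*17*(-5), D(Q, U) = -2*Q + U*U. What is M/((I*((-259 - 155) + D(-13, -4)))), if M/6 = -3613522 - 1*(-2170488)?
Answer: 721517/200260 ≈ 3.6029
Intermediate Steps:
D(Q, U) = U² - 2*Q (D(Q, U) = -2*Q + U² = U² - 2*Q)
M = -8658204 (M = 6*(-3613522 - 1*(-2170488)) = 6*(-3613522 + 2170488) = 6*(-1443034) = -8658204)
I = 6460 (I = 4*(-19*17*(-5)) = 4*(-323*(-5)) = 4*1615 = 6460)
M/((I*((-259 - 155) + D(-13, -4)))) = -8658204*1/(6460*((-259 - 155) + ((-4)² - 2*(-13)))) = -8658204*1/(6460*(-414 + (16 + 26))) = -8658204*1/(6460*(-414 + 42)) = -8658204/(6460*(-372)) = -8658204/(-2403120) = -8658204*(-1/2403120) = 721517/200260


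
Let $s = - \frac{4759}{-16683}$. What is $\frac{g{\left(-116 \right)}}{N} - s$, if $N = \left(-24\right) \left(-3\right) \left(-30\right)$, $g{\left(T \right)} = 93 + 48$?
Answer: $- \frac{1403527}{4003920} \approx -0.35054$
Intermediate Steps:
$g{\left(T \right)} = 141$
$N = -2160$ ($N = 72 \left(-30\right) = -2160$)
$s = \frac{4759}{16683}$ ($s = \left(-4759\right) \left(- \frac{1}{16683}\right) = \frac{4759}{16683} \approx 0.28526$)
$\frac{g{\left(-116 \right)}}{N} - s = \frac{141}{-2160} - \frac{4759}{16683} = 141 \left(- \frac{1}{2160}\right) - \frac{4759}{16683} = - \frac{47}{720} - \frac{4759}{16683} = - \frac{1403527}{4003920}$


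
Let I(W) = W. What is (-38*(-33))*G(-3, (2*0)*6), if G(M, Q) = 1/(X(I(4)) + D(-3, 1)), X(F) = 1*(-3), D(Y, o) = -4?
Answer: -1254/7 ≈ -179.14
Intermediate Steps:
X(F) = -3
G(M, Q) = -1/7 (G(M, Q) = 1/(-3 - 4) = 1/(-7) = -1/7)
(-38*(-33))*G(-3, (2*0)*6) = -38*(-33)*(-1/7) = 1254*(-1/7) = -1254/7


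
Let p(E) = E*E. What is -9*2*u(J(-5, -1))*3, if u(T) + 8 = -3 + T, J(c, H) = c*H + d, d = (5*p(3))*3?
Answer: -6966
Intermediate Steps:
p(E) = E²
d = 135 (d = (5*3²)*3 = (5*9)*3 = 45*3 = 135)
J(c, H) = 135 + H*c (J(c, H) = c*H + 135 = H*c + 135 = 135 + H*c)
u(T) = -11 + T (u(T) = -8 + (-3 + T) = -11 + T)
-9*2*u(J(-5, -1))*3 = -9*2*(-11 + (135 - 1*(-5)))*3 = -9*2*(-11 + (135 + 5))*3 = -9*2*(-11 + 140)*3 = -9*2*129*3 = -2322*3 = -9*774 = -6966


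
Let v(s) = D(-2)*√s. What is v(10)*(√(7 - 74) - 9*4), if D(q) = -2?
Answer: 2*√10*(36 - I*√67) ≈ 227.68 - 51.769*I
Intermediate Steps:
v(s) = -2*√s
v(10)*(√(7 - 74) - 9*4) = (-2*√10)*(√(7 - 74) - 9*4) = (-2*√10)*(√(-67) - 36) = (-2*√10)*(I*√67 - 36) = (-2*√10)*(-36 + I*√67) = -2*√10*(-36 + I*√67)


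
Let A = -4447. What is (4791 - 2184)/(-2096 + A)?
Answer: -869/2181 ≈ -0.39844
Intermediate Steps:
(4791 - 2184)/(-2096 + A) = (4791 - 2184)/(-2096 - 4447) = 2607/(-6543) = 2607*(-1/6543) = -869/2181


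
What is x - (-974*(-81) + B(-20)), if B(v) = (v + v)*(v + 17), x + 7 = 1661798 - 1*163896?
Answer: 1418881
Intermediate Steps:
x = 1497895 (x = -7 + (1661798 - 1*163896) = -7 + (1661798 - 163896) = -7 + 1497902 = 1497895)
B(v) = 2*v*(17 + v) (B(v) = (2*v)*(17 + v) = 2*v*(17 + v))
x - (-974*(-81) + B(-20)) = 1497895 - (-974*(-81) + 2*(-20)*(17 - 20)) = 1497895 - (78894 + 2*(-20)*(-3)) = 1497895 - (78894 + 120) = 1497895 - 1*79014 = 1497895 - 79014 = 1418881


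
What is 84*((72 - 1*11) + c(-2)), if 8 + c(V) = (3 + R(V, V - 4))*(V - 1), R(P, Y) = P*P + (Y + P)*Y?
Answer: -9408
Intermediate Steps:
R(P, Y) = P² + Y*(P + Y) (R(P, Y) = P² + (P + Y)*Y = P² + Y*(P + Y))
c(V) = -8 + (-1 + V)*(3 + V² + (-4 + V)² + V*(-4 + V)) (c(V) = -8 + (3 + (V² + (V - 4)² + V*(V - 4)))*(V - 1) = -8 + (3 + (V² + (-4 + V)² + V*(-4 + V)))*(-1 + V) = -8 + (3 + V² + (-4 + V)² + V*(-4 + V))*(-1 + V) = -8 + (-1 + V)*(3 + V² + (-4 + V)² + V*(-4 + V)))
84*((72 - 1*11) + c(-2)) = 84*((72 - 1*11) + (-27 - 15*(-2)² + 3*(-2)³ + 31*(-2))) = 84*((72 - 11) + (-27 - 15*4 + 3*(-8) - 62)) = 84*(61 + (-27 - 60 - 24 - 62)) = 84*(61 - 173) = 84*(-112) = -9408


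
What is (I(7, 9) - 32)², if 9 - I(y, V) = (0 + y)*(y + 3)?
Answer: 8649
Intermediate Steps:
I(y, V) = 9 - y*(3 + y) (I(y, V) = 9 - (0 + y)*(y + 3) = 9 - y*(3 + y))
(I(7, 9) - 32)² = ((9 - 1*7² - 3*7) - 32)² = ((9 - 1*49 - 21) - 32)² = ((9 - 49 - 21) - 32)² = (-61 - 32)² = (-93)² = 8649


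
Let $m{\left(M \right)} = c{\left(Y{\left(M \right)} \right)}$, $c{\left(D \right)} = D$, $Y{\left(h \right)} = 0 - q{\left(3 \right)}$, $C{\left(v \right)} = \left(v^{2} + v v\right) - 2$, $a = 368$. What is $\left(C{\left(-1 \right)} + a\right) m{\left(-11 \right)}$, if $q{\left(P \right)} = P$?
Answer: $-1104$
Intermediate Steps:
$C{\left(v \right)} = -2 + 2 v^{2}$ ($C{\left(v \right)} = \left(v^{2} + v^{2}\right) - 2 = 2 v^{2} - 2 = -2 + 2 v^{2}$)
$Y{\left(h \right)} = -3$ ($Y{\left(h \right)} = 0 - 3 = -3$)
$m{\left(M \right)} = -3$
$\left(C{\left(-1 \right)} + a\right) m{\left(-11 \right)} = \left(\left(-2 + 2 \left(-1\right)^{2}\right) + 368\right) \left(-3\right) = \left(\left(-2 + 2 \cdot 1\right) + 368\right) \left(-3\right) = \left(\left(-2 + 2\right) + 368\right) \left(-3\right) = \left(0 + 368\right) \left(-3\right) = 368 \left(-3\right) = -1104$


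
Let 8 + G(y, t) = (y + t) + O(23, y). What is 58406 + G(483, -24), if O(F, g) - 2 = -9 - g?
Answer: 58367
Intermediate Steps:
O(F, g) = -7 - g (O(F, g) = 2 + (-9 - g) = -7 - g)
G(y, t) = -15 + t (G(y, t) = -8 + ((y + t) + (-7 - y)) = -8 + ((t + y) + (-7 - y)) = -8 + (-7 + t) = -15 + t)
58406 + G(483, -24) = 58406 + (-15 - 24) = 58406 - 39 = 58367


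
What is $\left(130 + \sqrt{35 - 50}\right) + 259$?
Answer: $389 + i \sqrt{15} \approx 389.0 + 3.873 i$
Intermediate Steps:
$\left(130 + \sqrt{35 - 50}\right) + 259 = \left(130 + \sqrt{-15}\right) + 259 = \left(130 + i \sqrt{15}\right) + 259 = 389 + i \sqrt{15}$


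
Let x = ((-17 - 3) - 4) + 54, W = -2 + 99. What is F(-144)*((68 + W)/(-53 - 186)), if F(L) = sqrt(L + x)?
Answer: -165*I*sqrt(114)/239 ≈ -7.3712*I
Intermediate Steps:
W = 97
x = 30 (x = (-20 - 4) + 54 = -24 + 54 = 30)
F(L) = sqrt(30 + L) (F(L) = sqrt(L + 30) = sqrt(30 + L))
F(-144)*((68 + W)/(-53 - 186)) = sqrt(30 - 144)*((68 + 97)/(-53 - 186)) = sqrt(-114)*(165/(-239)) = (I*sqrt(114))*(165*(-1/239)) = (I*sqrt(114))*(-165/239) = -165*I*sqrt(114)/239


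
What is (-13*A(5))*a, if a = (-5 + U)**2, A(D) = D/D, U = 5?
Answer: 0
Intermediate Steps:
A(D) = 1
a = 0 (a = (-5 + 5)**2 = 0**2 = 0)
(-13*A(5))*a = -13*1*0 = -13*0 = 0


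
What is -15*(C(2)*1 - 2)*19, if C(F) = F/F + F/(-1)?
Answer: 855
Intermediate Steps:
C(F) = 1 - F (C(F) = 1 + F*(-1) = 1 - F)
-15*(C(2)*1 - 2)*19 = -15*((1 - 1*2)*1 - 2)*19 = -15*((1 - 2)*1 - 2)*19 = -15*(-1*1 - 2)*19 = -15*(-1 - 2)*19 = -15*(-3)*19 = 45*19 = 855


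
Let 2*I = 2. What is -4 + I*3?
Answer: -1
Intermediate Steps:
I = 1 (I = (½)*2 = 1)
-4 + I*3 = -4 + 1*3 = -4 + 3 = -1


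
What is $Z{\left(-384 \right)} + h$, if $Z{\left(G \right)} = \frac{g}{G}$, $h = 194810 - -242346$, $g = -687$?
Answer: $\frac{55956197}{128} \approx 4.3716 \cdot 10^{5}$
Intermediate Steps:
$h = 437156$ ($h = 194810 + 242346 = 437156$)
$Z{\left(G \right)} = - \frac{687}{G}$
$Z{\left(-384 \right)} + h = - \frac{687}{-384} + 437156 = \left(-687\right) \left(- \frac{1}{384}\right) + 437156 = \frac{229}{128} + 437156 = \frac{55956197}{128}$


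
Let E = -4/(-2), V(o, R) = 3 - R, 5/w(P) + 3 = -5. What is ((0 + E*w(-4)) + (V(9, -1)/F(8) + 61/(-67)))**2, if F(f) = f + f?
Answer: 16384/4489 ≈ 3.6498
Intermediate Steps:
w(P) = -5/8 (w(P) = 5/(-3 - 5) = 5/(-8) = 5*(-1/8) = -5/8)
F(f) = 2*f
E = 2 (E = -4*(-1/2) = 2)
((0 + E*w(-4)) + (V(9, -1)/F(8) + 61/(-67)))**2 = ((0 + 2*(-5/8)) + ((3 - 1*(-1))/((2*8)) + 61/(-67)))**2 = ((0 - 5/4) + ((3 + 1)/16 + 61*(-1/67)))**2 = (-5/4 + (4*(1/16) - 61/67))**2 = (-5/4 + (1/4 - 61/67))**2 = (-5/4 - 177/268)**2 = (-128/67)**2 = 16384/4489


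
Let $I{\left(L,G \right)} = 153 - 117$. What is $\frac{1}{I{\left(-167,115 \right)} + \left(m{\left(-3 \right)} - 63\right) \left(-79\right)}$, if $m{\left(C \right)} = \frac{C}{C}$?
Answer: $\frac{1}{4934} \approx 0.00020268$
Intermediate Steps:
$m{\left(C \right)} = 1$
$I{\left(L,G \right)} = 36$ ($I{\left(L,G \right)} = 153 - 117 = 36$)
$\frac{1}{I{\left(-167,115 \right)} + \left(m{\left(-3 \right)} - 63\right) \left(-79\right)} = \frac{1}{36 + \left(1 - 63\right) \left(-79\right)} = \frac{1}{36 - -4898} = \frac{1}{36 + 4898} = \frac{1}{4934}$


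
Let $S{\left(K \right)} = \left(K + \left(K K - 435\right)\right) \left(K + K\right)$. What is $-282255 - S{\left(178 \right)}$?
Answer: $-11470267$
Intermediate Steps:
$S{\left(K \right)} = 2 K \left(-435 + K + K^{2}\right)$ ($S{\left(K \right)} = \left(K + \left(K^{2} - 435\right)\right) 2 K = \left(K + \left(-435 + K^{2}\right)\right) 2 K = \left(-435 + K + K^{2}\right) 2 K = 2 K \left(-435 + K + K^{2}\right)$)
$-282255 - S{\left(178 \right)} = -282255 - 2 \cdot 178 \left(-435 + 178 + 178^{2}\right) = -282255 - 2 \cdot 178 \left(-435 + 178 + 31684\right) = -282255 - 2 \cdot 178 \cdot 31427 = -282255 - 11188012 = -11470267$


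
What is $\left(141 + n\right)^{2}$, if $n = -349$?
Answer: $43264$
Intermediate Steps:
$\left(141 + n\right)^{2} = \left(141 - 349\right)^{2} = \left(-208\right)^{2} = 43264$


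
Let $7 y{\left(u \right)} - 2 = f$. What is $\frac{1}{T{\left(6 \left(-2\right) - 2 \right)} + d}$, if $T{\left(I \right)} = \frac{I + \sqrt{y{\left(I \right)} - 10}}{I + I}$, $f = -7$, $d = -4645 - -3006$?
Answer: $- \frac{8992088}{14733536263} + \frac{140 i \sqrt{21}}{14733536263} \approx -0.00061031 + 4.3544 \cdot 10^{-8} i$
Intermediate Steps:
$d = -1639$ ($d = -4645 + 3006 = -1639$)
$y{\left(u \right)} = - \frac{5}{7}$ ($y{\left(u \right)} = \frac{2}{7} + \frac{1}{7} \left(-7\right) = \frac{2}{7} - 1 = - \frac{5}{7}$)
$T{\left(I \right)} = \frac{I + \frac{5 i \sqrt{21}}{7}}{2 I}$ ($T{\left(I \right)} = \frac{I + \sqrt{- \frac{5}{7} - 10}}{I + I} = \frac{I + \sqrt{- \frac{75}{7}}}{2 I} = \left(I + \frac{5 i \sqrt{21}}{7}\right) \frac{1}{2 I} = \frac{I + \frac{5 i \sqrt{21}}{7}}{2 I}$)
$\frac{1}{T{\left(6 \left(-2\right) - 2 \right)} + d} = \frac{1}{\frac{7 \left(6 \left(-2\right) - 2\right) + 5 i \sqrt{21}}{14 \left(6 \left(-2\right) - 2\right)} - 1639} = \frac{1}{\frac{7 \left(-12 - 2\right) + 5 i \sqrt{21}}{14 \left(-12 - 2\right)} - 1639} = \frac{1}{\frac{7 \left(-14\right) + 5 i \sqrt{21}}{14 \left(-14\right)} - 1639} = \frac{1}{\frac{1}{14} \left(- \frac{1}{14}\right) \left(-98 + 5 i \sqrt{21}\right) - 1639} = \frac{1}{\left(\frac{1}{2} - \frac{5 i \sqrt{21}}{196}\right) - 1639} = \frac{1}{- \frac{3277}{2} - \frac{5 i \sqrt{21}}{196}}$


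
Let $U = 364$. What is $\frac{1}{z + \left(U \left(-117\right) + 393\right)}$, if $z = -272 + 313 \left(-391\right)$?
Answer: $- \frac{1}{164850} \approx -6.0661 \cdot 10^{-6}$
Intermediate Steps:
$z = -122655$ ($z = -272 - 122383 = -122655$)
$\frac{1}{z + \left(U \left(-117\right) + 393\right)} = \frac{1}{-122655 + \left(364 \left(-117\right) + 393\right)} = \frac{1}{-122655 + \left(-42588 + 393\right)} = \frac{1}{-122655 - 42195} = \frac{1}{-164850} = - \frac{1}{164850}$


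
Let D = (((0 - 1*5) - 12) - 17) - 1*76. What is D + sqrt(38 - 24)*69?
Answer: -110 + 69*sqrt(14) ≈ 148.17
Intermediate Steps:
D = -110 (D = (((0 - 5) - 12) - 17) - 76 = ((-5 - 12) - 17) - 76 = (-17 - 17) - 76 = -34 - 76 = -110)
D + sqrt(38 - 24)*69 = -110 + sqrt(38 - 24)*69 = -110 + sqrt(14)*69 = -110 + 69*sqrt(14)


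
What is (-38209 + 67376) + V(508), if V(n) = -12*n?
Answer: 23071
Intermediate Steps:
(-38209 + 67376) + V(508) = (-38209 + 67376) - 12*508 = 29167 - 6096 = 23071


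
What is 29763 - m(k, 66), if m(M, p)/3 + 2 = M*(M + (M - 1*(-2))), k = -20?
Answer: 27489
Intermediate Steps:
m(M, p) = -6 + 3*M*(2 + 2*M) (m(M, p) = -6 + 3*(M*(M + (M - 1*(-2)))) = -6 + 3*(M*(M + (M + 2))) = -6 + 3*(M*(M + (2 + M))) = -6 + 3*(M*(2 + 2*M)) = -6 + 3*M*(2 + 2*M))
29763 - m(k, 66) = 29763 - (-6 + 6*(-20) + 6*(-20)**2) = 29763 - (-6 - 120 + 6*400) = 29763 - (-6 - 120 + 2400) = 29763 - 1*2274 = 29763 - 2274 = 27489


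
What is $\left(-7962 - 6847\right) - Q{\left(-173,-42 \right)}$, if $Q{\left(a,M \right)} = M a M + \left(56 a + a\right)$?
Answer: $300224$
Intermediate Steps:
$Q{\left(a,M \right)} = 57 a + a M^{2}$ ($Q{\left(a,M \right)} = a M^{2} + 57 a = 57 a + a M^{2}$)
$\left(-7962 - 6847\right) - Q{\left(-173,-42 \right)} = \left(-7962 - 6847\right) - - 173 \left(57 + \left(-42\right)^{2}\right) = -14809 - - 173 \left(57 + 1764\right) = -14809 - \left(-173\right) 1821 = -14809 - -315033 = -14809 + 315033 = 300224$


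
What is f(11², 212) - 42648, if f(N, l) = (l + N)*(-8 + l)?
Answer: 25284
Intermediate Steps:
f(N, l) = (-8 + l)*(N + l) (f(N, l) = (N + l)*(-8 + l) = (-8 + l)*(N + l))
f(11², 212) - 42648 = (212² - 8*11² - 8*212 + 11²*212) - 42648 = (44944 - 8*121 - 1696 + 121*212) - 42648 = (44944 - 968 - 1696 + 25652) - 42648 = 67932 - 42648 = 25284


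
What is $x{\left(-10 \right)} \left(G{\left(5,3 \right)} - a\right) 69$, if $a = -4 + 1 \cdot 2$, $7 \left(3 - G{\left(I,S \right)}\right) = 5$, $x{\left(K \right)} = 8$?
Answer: $\frac{16560}{7} \approx 2365.7$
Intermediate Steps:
$G{\left(I,S \right)} = \frac{16}{7}$ ($G{\left(I,S \right)} = 3 - \frac{5}{7} = \frac{16}{7}$)
$a = -2$ ($a = -4 + 2 = -2$)
$x{\left(-10 \right)} \left(G{\left(5,3 \right)} - a\right) 69 = 8 \left(\frac{16}{7} - -2\right) 69 = 8 \left(\frac{16}{7} + 2\right) 69 = 8 \cdot \frac{30}{7} \cdot 69 = \frac{240}{7} \cdot 69 = \frac{16560}{7}$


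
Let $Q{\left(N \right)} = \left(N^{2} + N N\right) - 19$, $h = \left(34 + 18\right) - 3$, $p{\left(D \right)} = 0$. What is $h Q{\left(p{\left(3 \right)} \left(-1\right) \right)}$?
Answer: $-931$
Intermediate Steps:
$h = 49$ ($h = 52 - 3 = 49$)
$Q{\left(N \right)} = -19 + 2 N^{2}$ ($Q{\left(N \right)} = \left(N^{2} + N^{2}\right) - 19 = 2 N^{2} - 19 = -19 + 2 N^{2}$)
$h Q{\left(p{\left(3 \right)} \left(-1\right) \right)} = 49 \left(-19 + 2 \left(0 \left(-1\right)\right)^{2}\right) = 49 \left(-19 + 2 \cdot 0^{2}\right) = 49 \left(-19 + 2 \cdot 0\right) = 49 \left(-19 + 0\right) = 49 \left(-19\right) = -931$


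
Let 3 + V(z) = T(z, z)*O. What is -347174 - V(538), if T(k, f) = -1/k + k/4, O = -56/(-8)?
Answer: -93642259/269 ≈ -3.4811e+5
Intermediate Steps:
O = 7 (O = -56*(-1/8) = 7)
T(k, f) = -1/k + k/4 (T(k, f) = -1/k + k*(1/4) = -1/k + k/4)
V(z) = -3 - 7/z + 7*z/4 (V(z) = -3 + (-1/z + z/4)*7 = -3 + (-7/z + 7*z/4) = -3 - 7/z + 7*z/4)
-347174 - V(538) = -347174 - (-3 - 7/538 + (7/4)*538) = -347174 - (-3 - 7*1/538 + 1883/2) = -347174 - (-3 - 7/538 + 1883/2) = -347174 - 1*252453/269 = -347174 - 252453/269 = -93642259/269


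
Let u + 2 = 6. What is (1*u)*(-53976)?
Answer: -215904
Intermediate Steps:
u = 4 (u = -2 + 6 = 4)
(1*u)*(-53976) = (1*4)*(-53976) = 4*(-53976) = -215904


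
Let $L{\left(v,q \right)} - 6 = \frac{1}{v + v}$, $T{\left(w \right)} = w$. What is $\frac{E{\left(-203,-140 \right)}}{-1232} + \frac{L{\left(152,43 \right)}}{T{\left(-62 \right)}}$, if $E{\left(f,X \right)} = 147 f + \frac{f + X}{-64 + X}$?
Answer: $\frac{510148517}{21147456} \approx 24.123$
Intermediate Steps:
$L{\left(v,q \right)} = 6 + \frac{1}{2 v}$ ($L{\left(v,q \right)} = 6 + \frac{1}{v + v} = 6 + \frac{1}{2 v}$)
$E{\left(f,X \right)} = 147 f + \frac{X + f}{-64 + X}$
$\frac{E{\left(-203,-140 \right)}}{-1232} + \frac{L{\left(152,43 \right)}}{T{\left(-62 \right)}} = \frac{\frac{1}{-64 - 140} \left(-140 - -1909621 + 147 \left(-140\right) \left(-203\right)\right)}{-1232} + \frac{6 + \frac{1}{2 \cdot 152}}{-62} = \frac{-140 + 1909621 + 4177740}{-204} \left(- \frac{1}{1232}\right) + \left(6 + \frac{1}{2} \cdot \frac{1}{152}\right) \left(- \frac{1}{62}\right) = \left(- \frac{1}{204}\right) 6087221 \left(- \frac{1}{1232}\right) + \left(6 + \frac{1}{304}\right) \left(- \frac{1}{62}\right) = \left(- \frac{6087221}{204}\right) \left(- \frac{1}{1232}\right) + \frac{1825}{304} \left(- \frac{1}{62}\right) = \frac{869603}{35904} - \frac{1825}{18848} = \frac{510148517}{21147456}$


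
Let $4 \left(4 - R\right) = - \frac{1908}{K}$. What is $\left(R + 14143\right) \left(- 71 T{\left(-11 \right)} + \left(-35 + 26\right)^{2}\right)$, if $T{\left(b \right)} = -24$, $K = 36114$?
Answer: $\frac{303988614825}{12038} \approx 2.5252 \cdot 10^{7}$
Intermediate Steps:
$R = \frac{48311}{12038}$ ($R = 4 - \frac{\left(-1908\right) \frac{1}{36114}}{4} = 4 - - \frac{159}{12038} = 4 + \frac{159}{12038} = \frac{48311}{12038} \approx 4.0132$)
$\left(R + 14143\right) \left(- 71 T{\left(-11 \right)} + \left(-35 + 26\right)^{2}\right) = \left(\frac{48311}{12038} + 14143\right) \left(\left(-71\right) \left(-24\right) + \left(-35 + 26\right)^{2}\right) = \frac{170301745 \left(1704 + \left(-9\right)^{2}\right)}{12038} = \frac{170301745 \left(1704 + 81\right)}{12038} = \frac{170301745}{12038} \cdot 1785 = \frac{303988614825}{12038}$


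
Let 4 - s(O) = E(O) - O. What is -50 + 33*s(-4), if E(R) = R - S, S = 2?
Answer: 148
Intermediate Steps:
E(R) = -2 + R (E(R) = R - 1*2 = R - 2 = -2 + R)
s(O) = 6 (s(O) = 4 - ((-2 + O) - O) = 4 - 1*(-2) = 4 + 2 = 6)
-50 + 33*s(-4) = -50 + 33*6 = -50 + 198 = 148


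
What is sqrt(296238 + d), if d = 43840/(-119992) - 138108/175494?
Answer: 26*sqrt(84341056502783517811)/438705751 ≈ 544.28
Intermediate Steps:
d = -505531502/438705751 (d = 43840*(-1/119992) - 138108*1/175494 = -5480/14999 - 23018/29249 = -505531502/438705751 ≈ -1.1523)
sqrt(296238 + d) = sqrt(296238 - 505531502/438705751) = sqrt(129960808733236/438705751) = 26*sqrt(84341056502783517811)/438705751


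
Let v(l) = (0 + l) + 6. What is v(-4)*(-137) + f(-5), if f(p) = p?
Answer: -279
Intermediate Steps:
v(l) = 6 + l (v(l) = l + 6 = 6 + l)
v(-4)*(-137) + f(-5) = (6 - 4)*(-137) - 5 = 2*(-137) - 5 = -274 - 5 = -279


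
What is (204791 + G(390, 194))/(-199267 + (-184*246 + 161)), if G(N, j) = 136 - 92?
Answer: -40967/48874 ≈ -0.83822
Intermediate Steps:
G(N, j) = 44
(204791 + G(390, 194))/(-199267 + (-184*246 + 161)) = (204791 + 44)/(-199267 + (-184*246 + 161)) = 204835/(-199267 + (-45264 + 161)) = 204835/(-199267 - 45103) = 204835/(-244370) = 204835*(-1/244370) = -40967/48874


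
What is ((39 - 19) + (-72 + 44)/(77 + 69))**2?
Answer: 2090916/5329 ≈ 392.37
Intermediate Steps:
((39 - 19) + (-72 + 44)/(77 + 69))**2 = (20 - 28/146)**2 = (20 - 28*1/146)**2 = (20 - 14/73)**2 = (1446/73)**2 = 2090916/5329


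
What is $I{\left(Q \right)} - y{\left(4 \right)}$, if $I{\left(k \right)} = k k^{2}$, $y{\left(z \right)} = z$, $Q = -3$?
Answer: $-31$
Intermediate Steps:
$I{\left(k \right)} = k^{3}$
$I{\left(Q \right)} - y{\left(4 \right)} = \left(-3\right)^{3} - 4 = -27 - 4 = -31$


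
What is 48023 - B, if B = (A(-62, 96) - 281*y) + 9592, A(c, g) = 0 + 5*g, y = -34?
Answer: 28397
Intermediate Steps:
A(c, g) = 5*g
B = 19626 (B = (5*96 - 281*(-34)) + 9592 = (480 + 9554) + 9592 = 10034 + 9592 = 19626)
48023 - B = 48023 - 1*19626 = 48023 - 19626 = 28397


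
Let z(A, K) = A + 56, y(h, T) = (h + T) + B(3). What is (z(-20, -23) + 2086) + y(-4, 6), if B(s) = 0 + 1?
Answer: 2125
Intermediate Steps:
B(s) = 1
y(h, T) = 1 + T + h (y(h, T) = (h + T) + 1 = (T + h) + 1 = 1 + T + h)
z(A, K) = 56 + A
(z(-20, -23) + 2086) + y(-4, 6) = ((56 - 20) + 2086) + (1 + 6 - 4) = (36 + 2086) + 3 = 2122 + 3 = 2125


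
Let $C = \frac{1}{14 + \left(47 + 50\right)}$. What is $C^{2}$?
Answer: $\frac{1}{12321} \approx 8.1162 \cdot 10^{-5}$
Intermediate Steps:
$C = \frac{1}{111}$ ($C = \frac{1}{14 + 97} = \frac{1}{111} \approx 0.009009$)
$C^{2} = \left(\frac{1}{111}\right)^{2} = \frac{1}{12321}$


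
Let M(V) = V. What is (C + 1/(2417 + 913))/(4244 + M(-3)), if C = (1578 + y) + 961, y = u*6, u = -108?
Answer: 6297031/14122530 ≈ 0.44589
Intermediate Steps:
y = -648 (y = -108*6 = -648)
C = 1891 (C = (1578 - 648) + 961 = 930 + 961 = 1891)
(C + 1/(2417 + 913))/(4244 + M(-3)) = (1891 + 1/(2417 + 913))/(4244 - 3) = (1891 + 1/3330)/4241 = (1891 + 1/3330)*(1/4241) = (6297031/3330)*(1/4241) = 6297031/14122530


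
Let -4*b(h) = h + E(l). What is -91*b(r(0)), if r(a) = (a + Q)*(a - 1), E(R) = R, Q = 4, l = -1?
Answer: -455/4 ≈ -113.75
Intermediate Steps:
r(a) = (-1 + a)*(4 + a) (r(a) = (a + 4)*(a - 1) = (4 + a)*(-1 + a) = (-1 + a)*(4 + a))
b(h) = ¼ - h/4 (b(h) = -(h - 1)/4 = -(-1 + h)/4 = ¼ - h/4)
-91*b(r(0)) = -91*(¼ - (-4 + 0² + 3*0)/4) = -91*(¼ - (-4 + 0 + 0)/4) = -91*(¼ - ¼*(-4)) = -91*(¼ + 1) = -91*5/4 = -455/4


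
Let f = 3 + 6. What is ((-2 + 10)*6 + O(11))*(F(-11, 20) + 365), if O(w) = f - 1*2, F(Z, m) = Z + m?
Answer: 20570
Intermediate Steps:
f = 9
O(w) = 7 (O(w) = 9 - 1*2 = 9 - 2 = 7)
((-2 + 10)*6 + O(11))*(F(-11, 20) + 365) = ((-2 + 10)*6 + 7)*((-11 + 20) + 365) = (8*6 + 7)*(9 + 365) = (48 + 7)*374 = 55*374 = 20570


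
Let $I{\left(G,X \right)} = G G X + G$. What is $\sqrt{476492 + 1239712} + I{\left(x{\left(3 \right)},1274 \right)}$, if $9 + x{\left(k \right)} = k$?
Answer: $45858 + 2 \sqrt{429051} \approx 47168.0$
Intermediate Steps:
$x{\left(k \right)} = -9 + k$
$I{\left(G,X \right)} = G + X G^{2}$ ($I{\left(G,X \right)} = G^{2} X + G = X G^{2} + G = G + X G^{2}$)
$\sqrt{476492 + 1239712} + I{\left(x{\left(3 \right)},1274 \right)} = \sqrt{476492 + 1239712} + \left(-9 + 3\right) \left(1 + \left(-9 + 3\right) 1274\right) = \sqrt{1716204} - 6 \left(1 - 7644\right) = 2 \sqrt{429051} - 6 \left(1 - 7644\right) = 2 \sqrt{429051} - -45858 = 2 \sqrt{429051} + 45858 = 45858 + 2 \sqrt{429051}$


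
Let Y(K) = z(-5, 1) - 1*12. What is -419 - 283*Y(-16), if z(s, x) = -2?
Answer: 3543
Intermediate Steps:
Y(K) = -14 (Y(K) = -2 - 1*12 = -2 - 12 = -14)
-419 - 283*Y(-16) = -419 - 283*(-14) = -419 + 3962 = 3543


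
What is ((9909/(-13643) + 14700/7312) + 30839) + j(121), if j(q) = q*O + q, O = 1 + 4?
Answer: 787244311633/24939404 ≈ 31566.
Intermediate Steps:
O = 5
j(q) = 6*q (j(q) = q*5 + q = 5*q + q = 6*q)
((9909/(-13643) + 14700/7312) + 30839) + j(121) = ((9909/(-13643) + 14700/7312) + 30839) + 6*121 = ((9909*(-1/13643) + 14700*(1/7312)) + 30839) + 726 = ((-9909/13643 + 3675/1828) + 30839) + 726 = (32024373/24939404 + 30839) + 726 = 769138304329/24939404 + 726 = 787244311633/24939404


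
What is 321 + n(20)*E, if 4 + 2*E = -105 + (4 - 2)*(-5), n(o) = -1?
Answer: 761/2 ≈ 380.50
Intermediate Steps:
E = -119/2 (E = -2 + (-105 + (4 - 2)*(-5))/2 = -2 + (-105 + 2*(-5))/2 = -2 + (-105 - 10)/2 = -2 + (1/2)*(-115) = -2 - 115/2 = -119/2 ≈ -59.500)
321 + n(20)*E = 321 - 1*(-119/2) = 321 + 119/2 = 761/2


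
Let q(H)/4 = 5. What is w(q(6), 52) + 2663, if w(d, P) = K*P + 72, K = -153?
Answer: -5221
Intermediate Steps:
q(H) = 20 (q(H) = 4*5 = 20)
w(d, P) = 72 - 153*P (w(d, P) = -153*P + 72 = 72 - 153*P)
w(q(6), 52) + 2663 = (72 - 153*52) + 2663 = (72 - 7956) + 2663 = -7884 + 2663 = -5221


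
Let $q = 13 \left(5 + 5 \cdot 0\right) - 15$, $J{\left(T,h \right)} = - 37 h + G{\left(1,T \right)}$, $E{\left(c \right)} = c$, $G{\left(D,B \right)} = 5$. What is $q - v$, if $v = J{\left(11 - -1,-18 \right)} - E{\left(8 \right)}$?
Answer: $-613$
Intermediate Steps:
$J{\left(T,h \right)} = 5 - 37 h$ ($J{\left(T,h \right)} = - 37 h + 5 = 5 - 37 h$)
$v = 663$ ($v = \left(5 - -666\right) - 8 = \left(5 + 666\right) - 8 = 671 - 8 = 663$)
$q = 50$ ($q = 13 \left(5 + 0\right) - 15 = 13 \cdot 5 - 15 = 65 - 15 = 50$)
$q - v = 50 - 663 = -613$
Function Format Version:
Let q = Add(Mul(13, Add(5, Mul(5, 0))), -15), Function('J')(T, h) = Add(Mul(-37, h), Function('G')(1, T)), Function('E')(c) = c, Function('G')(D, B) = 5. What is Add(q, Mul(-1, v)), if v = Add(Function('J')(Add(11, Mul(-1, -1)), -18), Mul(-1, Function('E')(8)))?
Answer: -613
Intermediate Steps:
Function('J')(T, h) = Add(5, Mul(-37, h)) (Function('J')(T, h) = Add(Mul(-37, h), 5) = Add(5, Mul(-37, h)))
v = 663 (v = Add(Add(5, Mul(-37, -18)), Mul(-1, 8)) = Add(Add(5, 666), -8) = Add(671, -8) = 663)
q = 50 (q = Add(Mul(13, Add(5, 0)), -15) = Add(Mul(13, 5), -15) = Add(65, -15) = 50)
Add(q, Mul(-1, v)) = Add(50, Mul(-1, 663)) = Add(50, -663) = -613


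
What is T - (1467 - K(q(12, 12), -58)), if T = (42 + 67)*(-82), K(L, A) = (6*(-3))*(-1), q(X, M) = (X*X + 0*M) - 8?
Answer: -10387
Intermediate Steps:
q(X, M) = -8 + X² (q(X, M) = (X² + 0) - 8 = X² - 8 = -8 + X²)
K(L, A) = 18 (K(L, A) = -18*(-1) = 18)
T = -8938 (T = 109*(-82) = -8938)
T - (1467 - K(q(12, 12), -58)) = -8938 - (1467 - 1*18) = -8938 - (1467 - 18) = -8938 - 1*1449 = -8938 - 1449 = -10387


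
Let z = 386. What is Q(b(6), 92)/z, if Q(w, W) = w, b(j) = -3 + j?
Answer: 3/386 ≈ 0.0077720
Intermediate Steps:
Q(b(6), 92)/z = (-3 + 6)/386 = 3*(1/386) = 3/386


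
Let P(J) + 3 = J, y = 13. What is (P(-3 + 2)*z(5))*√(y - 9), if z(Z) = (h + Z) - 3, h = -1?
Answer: -8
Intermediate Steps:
P(J) = -3 + J
z(Z) = -4 + Z (z(Z) = (-1 + Z) - 3 = -4 + Z)
(P(-3 + 2)*z(5))*√(y - 9) = ((-3 + (-3 + 2))*(-4 + 5))*√(13 - 9) = ((-3 - 1)*1)*√4 = -4*1*2 = -4*2 = -8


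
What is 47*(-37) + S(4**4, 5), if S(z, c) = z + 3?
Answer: -1480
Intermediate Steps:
S(z, c) = 3 + z
47*(-37) + S(4**4, 5) = 47*(-37) + (3 + 4**4) = -1739 + (3 + 256) = -1739 + 259 = -1480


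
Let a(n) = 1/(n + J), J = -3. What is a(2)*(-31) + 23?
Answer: 54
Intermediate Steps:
a(n) = 1/(-3 + n) (a(n) = 1/(n - 3) = 1/(-3 + n))
a(2)*(-31) + 23 = -31/(-3 + 2) + 23 = -31/(-1) + 23 = -1*(-31) + 23 = 31 + 23 = 54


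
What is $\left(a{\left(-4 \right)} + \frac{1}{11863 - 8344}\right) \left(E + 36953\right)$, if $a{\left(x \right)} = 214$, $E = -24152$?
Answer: $\frac{189019817}{69} \approx 2.7394 \cdot 10^{6}$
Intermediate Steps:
$\left(a{\left(-4 \right)} + \frac{1}{11863 - 8344}\right) \left(E + 36953\right) = \left(214 + \frac{1}{11863 - 8344}\right) \left(-24152 + 36953\right) = \left(214 + \frac{1}{3519}\right) 12801 = \frac{753067}{3519} \cdot 12801 = \frac{189019817}{69}$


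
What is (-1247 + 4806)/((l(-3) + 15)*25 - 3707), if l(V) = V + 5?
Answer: -3559/3282 ≈ -1.0844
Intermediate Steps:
l(V) = 5 + V
(-1247 + 4806)/((l(-3) + 15)*25 - 3707) = (-1247 + 4806)/(((5 - 3) + 15)*25 - 3707) = 3559/((2 + 15)*25 - 3707) = 3559/(17*25 - 3707) = 3559/(425 - 3707) = 3559/(-3282) = 3559*(-1/3282) = -3559/3282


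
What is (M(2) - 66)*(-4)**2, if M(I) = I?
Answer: -1024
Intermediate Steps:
(M(2) - 66)*(-4)**2 = (2 - 66)*(-4)**2 = -64*16 = -1024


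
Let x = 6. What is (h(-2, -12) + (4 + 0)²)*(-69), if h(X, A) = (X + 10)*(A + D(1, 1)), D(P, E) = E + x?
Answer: 1656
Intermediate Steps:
D(P, E) = 6 + E (D(P, E) = E + 6 = 6 + E)
h(X, A) = (7 + A)*(10 + X) (h(X, A) = (X + 10)*(A + (6 + 1)) = (10 + X)*(A + 7) = (10 + X)*(7 + A) = (7 + A)*(10 + X))
(h(-2, -12) + (4 + 0)²)*(-69) = ((70 + 7*(-2) + 10*(-12) - 12*(-2)) + (4 + 0)²)*(-69) = ((70 - 14 - 120 + 24) + 4²)*(-69) = (-40 + 16)*(-69) = -24*(-69) = 1656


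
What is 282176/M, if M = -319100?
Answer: -70544/79775 ≈ -0.88429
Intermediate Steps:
282176/M = 282176/(-319100) = 282176*(-1/319100) = -70544/79775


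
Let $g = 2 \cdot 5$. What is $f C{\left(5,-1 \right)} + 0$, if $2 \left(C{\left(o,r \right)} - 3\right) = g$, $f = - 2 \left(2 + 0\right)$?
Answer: $-32$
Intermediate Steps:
$f = -4$ ($f = \left(-2\right) 2 = -4$)
$g = 10$
$C{\left(o,r \right)} = 8$ ($C{\left(o,r \right)} = 3 + \frac{1}{2} \cdot 10 = 3 + 5 = 8$)
$f C{\left(5,-1 \right)} + 0 = \left(-4\right) 8 + 0 = -32 + 0 = -32$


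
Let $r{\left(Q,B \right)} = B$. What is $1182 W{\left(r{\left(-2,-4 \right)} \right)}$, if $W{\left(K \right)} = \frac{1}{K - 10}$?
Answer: $- \frac{591}{7} \approx -84.429$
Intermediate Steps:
$W{\left(K \right)} = \frac{1}{-10 + K}$
$1182 W{\left(r{\left(-2,-4 \right)} \right)} = \frac{1182}{-10 - 4} = \frac{1182}{-14} = 1182 \left(- \frac{1}{14}\right) = - \frac{591}{7}$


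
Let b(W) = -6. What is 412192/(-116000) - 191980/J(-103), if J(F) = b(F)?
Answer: 347925107/10875 ≈ 31993.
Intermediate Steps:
J(F) = -6
412192/(-116000) - 191980/J(-103) = 412192/(-116000) - 191980/(-6) = 412192*(-1/116000) - 191980*(-⅙) = -12881/3625 + 95990/3 = 347925107/10875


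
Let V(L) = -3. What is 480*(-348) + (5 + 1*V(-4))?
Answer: -167038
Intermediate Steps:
480*(-348) + (5 + 1*V(-4)) = 480*(-348) + (5 + 1*(-3)) = -167040 + (5 - 3) = -167040 + 2 = -167038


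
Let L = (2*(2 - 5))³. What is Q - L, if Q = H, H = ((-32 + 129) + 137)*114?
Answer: 26892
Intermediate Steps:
H = 26676 (H = (97 + 137)*114 = 234*114 = 26676)
Q = 26676
L = -216 (L = (2*(-3))³ = (-6)³ = -216)
Q - L = 26676 - 1*(-216) = 26676 + 216 = 26892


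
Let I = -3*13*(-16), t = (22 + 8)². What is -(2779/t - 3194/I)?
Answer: 47521/23400 ≈ 2.0308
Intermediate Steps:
t = 900 (t = 30² = 900)
I = 624 (I = -39*(-16) = 624)
-(2779/t - 3194/I) = -(2779/900 - 3194/624) = -(2779*(1/900) - 3194*1/624) = -(2779/900 - 1597/312) = -1*(-47521/23400) = 47521/23400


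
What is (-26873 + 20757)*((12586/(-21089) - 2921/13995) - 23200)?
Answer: 41879301547926524/295140555 ≈ 1.4190e+8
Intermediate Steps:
(-26873 + 20757)*((12586/(-21089) - 2921/13995) - 23200) = -6116*((12586*(-1/21089) - 2921*1/13995) - 23200) = -6116*((-12586/21089 - 2921/13995) - 23200) = -6116*(-237742039/295140555 - 23200) = -6116*(-6847498618039/295140555) = 41879301547926524/295140555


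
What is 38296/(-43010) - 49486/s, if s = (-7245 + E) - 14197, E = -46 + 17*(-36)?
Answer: 3770739/2795650 ≈ 1.3488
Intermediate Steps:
E = -658 (E = -46 - 612 = -658)
s = -22100 (s = (-7245 - 658) - 14197 = -7903 - 14197 = -22100)
38296/(-43010) - 49486/s = 38296/(-43010) - 49486/(-22100) = 38296*(-1/43010) - 49486*(-1/22100) = -19148/21505 + 24743/11050 = 3770739/2795650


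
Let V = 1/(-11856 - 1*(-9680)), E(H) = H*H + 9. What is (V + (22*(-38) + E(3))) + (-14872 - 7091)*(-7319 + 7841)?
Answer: -24948936705/2176 ≈ -1.1466e+7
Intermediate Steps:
E(H) = 9 + H**2 (E(H) = H**2 + 9 = 9 + H**2)
V = -1/2176 (V = 1/(-11856 + 9680) = 1/(-2176) = -1/2176 ≈ -0.00045956)
(V + (22*(-38) + E(3))) + (-14872 - 7091)*(-7319 + 7841) = (-1/2176 + (22*(-38) + (9 + 3**2))) + (-14872 - 7091)*(-7319 + 7841) = (-1/2176 + (-836 + (9 + 9))) - 21963*522 = (-1/2176 + (-836 + 18)) - 11464686 = (-1/2176 - 818) - 11464686 = -1779969/2176 - 11464686 = -24948936705/2176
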